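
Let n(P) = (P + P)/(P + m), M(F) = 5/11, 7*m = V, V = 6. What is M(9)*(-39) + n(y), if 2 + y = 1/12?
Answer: -13813/979 ≈ -14.109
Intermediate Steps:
m = 6/7 (m = (1/7)*6 = 6/7 ≈ 0.85714)
y = -23/12 (y = -2 + 1/12 = -23/12 ≈ -1.9167)
M(F) = 5/11 (M(F) = 5*(1/11) = 5/11)
n(P) = 2*P/(6/7 + P) (n(P) = (P + P)/(P + 6/7) = (2*P)/(6/7 + P) = 2*P/(6/7 + P))
M(9)*(-39) + n(y) = (5/11)*(-39) + 14*(-23/12)/(6 + 7*(-23/12)) = -195/11 + 14*(-23/12)/(6 - 161/12) = -195/11 + 14*(-23/12)/(-89/12) = -195/11 + 14*(-23/12)*(-12/89) = -195/11 + 322/89 = -13813/979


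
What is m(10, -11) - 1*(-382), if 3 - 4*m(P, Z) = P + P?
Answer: 1511/4 ≈ 377.75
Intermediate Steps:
m(P, Z) = 3/4 - P/2 (m(P, Z) = 3/4 - (P + P)/4 = 3/4 - P/2)
m(10, -11) - 1*(-382) = (3/4 - 1/2*10) - 1*(-382) = (3/4 - 5) + 382 = -17/4 + 382 = 1511/4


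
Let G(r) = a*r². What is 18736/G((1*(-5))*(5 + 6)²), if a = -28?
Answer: -4684/2562175 ≈ -0.0018281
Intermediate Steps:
G(r) = -28*r²
18736/G((1*(-5))*(5 + 6)²) = 18736/((-28*25*(5 + 6)⁴)) = 18736/((-28*(-5*11²)²)) = 18736/((-28*(-5*121)²)) = 18736/((-28*(-605)²)) = 18736/((-28*366025)) = 18736/(-10248700) = 18736*(-1/10248700) = -4684/2562175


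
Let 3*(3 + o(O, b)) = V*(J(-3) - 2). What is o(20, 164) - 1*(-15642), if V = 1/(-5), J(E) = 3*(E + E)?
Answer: 46921/3 ≈ 15640.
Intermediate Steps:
J(E) = 6*E (J(E) = 3*(2*E) = 6*E)
V = -⅕ ≈ -0.20000
o(O, b) = -5/3 (o(O, b) = -3 + (-(6*(-3) - 2)/5)/3 = -3 + (-(-18 - 2)/5)/3 = -3 + (-⅕*(-20))/3 = -3 + (⅓)*4 = -3 + 4/3 = -5/3)
o(20, 164) - 1*(-15642) = -5/3 - 1*(-15642) = -5/3 + 15642 = 46921/3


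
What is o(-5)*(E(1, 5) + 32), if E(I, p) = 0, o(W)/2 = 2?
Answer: 128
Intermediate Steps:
o(W) = 4 (o(W) = 2*2 = 4)
o(-5)*(E(1, 5) + 32) = 4*(0 + 32) = 4*32 = 128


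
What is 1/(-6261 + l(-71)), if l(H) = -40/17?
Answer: -17/106477 ≈ -0.00015966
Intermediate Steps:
l(H) = -40/17 (l(H) = -40*1/17 = -40/17)
1/(-6261 + l(-71)) = 1/(-6261 - 40/17) = 1/(-106477/17) = -17/106477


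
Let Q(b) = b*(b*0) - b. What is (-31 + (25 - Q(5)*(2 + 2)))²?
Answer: 196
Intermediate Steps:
Q(b) = -b (Q(b) = b*0 - b = 0 - b = -b)
(-31 + (25 - Q(5)*(2 + 2)))² = (-31 + (25 - (-1*5)*(2 + 2)))² = (-31 + (25 - (-5)*4))² = (-31 + (25 - 1*(-20)))² = (-31 + (25 + 20))² = (-31 + 45)² = 14² = 196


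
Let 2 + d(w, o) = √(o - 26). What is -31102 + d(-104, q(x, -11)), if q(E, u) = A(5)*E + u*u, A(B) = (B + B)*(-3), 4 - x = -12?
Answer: -31104 + I*√385 ≈ -31104.0 + 19.621*I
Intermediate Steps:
x = 16 (x = 4 - 1*(-12) = 4 + 12 = 16)
A(B) = -6*B (A(B) = (2*B)*(-3) = -6*B)
q(E, u) = u² - 30*E (q(E, u) = (-6*5)*E + u*u = -30*E + u² = u² - 30*E)
d(w, o) = -2 + √(-26 + o) (d(w, o) = -2 + √(o - 26) = -2 + √(-26 + o))
-31102 + d(-104, q(x, -11)) = -31102 + (-2 + √(-26 + ((-11)² - 30*16))) = -31102 + (-2 + √(-26 + (121 - 480))) = -31102 + (-2 + √(-26 - 359)) = -31102 + (-2 + √(-385)) = -31102 + (-2 + I*√385) = -31104 + I*√385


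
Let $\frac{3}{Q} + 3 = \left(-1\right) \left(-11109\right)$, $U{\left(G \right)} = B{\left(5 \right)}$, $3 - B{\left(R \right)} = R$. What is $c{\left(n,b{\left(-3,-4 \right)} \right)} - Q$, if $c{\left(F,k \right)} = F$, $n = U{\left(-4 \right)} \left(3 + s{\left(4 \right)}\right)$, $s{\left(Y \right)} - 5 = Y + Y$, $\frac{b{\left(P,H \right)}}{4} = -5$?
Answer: $- \frac{118465}{3702} \approx -32.0$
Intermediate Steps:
$b{\left(P,H \right)} = -20$ ($b{\left(P,H \right)} = 4 \left(-5\right) = -20$)
$B{\left(R \right)} = 3 - R$
$s{\left(Y \right)} = 5 + 2 Y$ ($s{\left(Y \right)} = 5 + \left(Y + Y\right) = 5 + 2 Y$)
$U{\left(G \right)} = -2$ ($U{\left(G \right)} = 3 - 5 = -2$)
$n = -32$ ($n = - 2 \left(3 + \left(5 + 2 \cdot 4\right)\right) = - 2 \left(3 + \left(5 + 8\right)\right) = - 2 \left(3 + 13\right) = \left(-2\right) 16 = -32$)
$Q = \frac{1}{3702}$ ($Q = \frac{3}{-3 - -11109} = \frac{3}{-3 + 11109} = \frac{3}{11106} = 3 \cdot \frac{1}{11106} = \frac{1}{3702} \approx 0.00027012$)
$c{\left(n,b{\left(-3,-4 \right)} \right)} - Q = -32 - \frac{1}{3702} = - \frac{118465}{3702}$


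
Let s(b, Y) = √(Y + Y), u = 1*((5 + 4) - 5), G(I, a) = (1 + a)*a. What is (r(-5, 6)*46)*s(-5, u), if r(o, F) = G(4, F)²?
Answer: 162288*√2 ≈ 2.2951e+5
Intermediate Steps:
G(I, a) = a*(1 + a)
u = 4 (u = 1*(9 - 5) = 1*4 = 4)
s(b, Y) = √2*√Y (s(b, Y) = √(2*Y) = √2*√Y)
r(o, F) = F²*(1 + F)² (r(o, F) = (F*(1 + F))² = F²*(1 + F)²)
(r(-5, 6)*46)*s(-5, u) = ((6²*(1 + 6)²)*46)*(√2*√4) = ((36*7²)*46)*(√2*2) = ((36*49)*46)*(2*√2) = (1764*46)*(2*√2) = 81144*(2*√2) = 162288*√2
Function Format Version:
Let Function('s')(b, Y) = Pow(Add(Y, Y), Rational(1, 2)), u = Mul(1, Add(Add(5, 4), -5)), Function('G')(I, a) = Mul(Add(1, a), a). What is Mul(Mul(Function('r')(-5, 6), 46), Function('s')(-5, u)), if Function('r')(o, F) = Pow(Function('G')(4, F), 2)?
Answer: Mul(162288, Pow(2, Rational(1, 2))) ≈ 2.2951e+5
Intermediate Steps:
Function('G')(I, a) = Mul(a, Add(1, a))
u = 4 (u = Mul(1, Add(9, -5)) = Mul(1, 4) = 4)
Function('s')(b, Y) = Mul(Pow(2, Rational(1, 2)), Pow(Y, Rational(1, 2))) (Function('s')(b, Y) = Pow(Mul(2, Y), Rational(1, 2)) = Mul(Pow(2, Rational(1, 2)), Pow(Y, Rational(1, 2))))
Function('r')(o, F) = Mul(Pow(F, 2), Pow(Add(1, F), 2)) (Function('r')(o, F) = Pow(Mul(F, Add(1, F)), 2) = Mul(Pow(F, 2), Pow(Add(1, F), 2)))
Mul(Mul(Function('r')(-5, 6), 46), Function('s')(-5, u)) = Mul(Mul(Mul(Pow(6, 2), Pow(Add(1, 6), 2)), 46), Mul(Pow(2, Rational(1, 2)), Pow(4, Rational(1, 2)))) = Mul(Mul(Mul(36, Pow(7, 2)), 46), Mul(Pow(2, Rational(1, 2)), 2)) = Mul(Mul(Mul(36, 49), 46), Mul(2, Pow(2, Rational(1, 2)))) = Mul(Mul(1764, 46), Mul(2, Pow(2, Rational(1, 2)))) = Mul(81144, Mul(2, Pow(2, Rational(1, 2)))) = Mul(162288, Pow(2, Rational(1, 2)))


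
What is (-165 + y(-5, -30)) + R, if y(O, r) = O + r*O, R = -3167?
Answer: -3187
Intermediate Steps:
y(O, r) = O + O*r
(-165 + y(-5, -30)) + R = (-165 - 5*(1 - 30)) - 3167 = (-165 - 5*(-29)) - 3167 = (-165 + 145) - 3167 = -20 - 3167 = -3187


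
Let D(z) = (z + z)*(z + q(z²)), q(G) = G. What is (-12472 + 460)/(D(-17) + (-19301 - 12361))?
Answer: 6006/20455 ≈ 0.29362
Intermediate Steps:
D(z) = 2*z*(z + z²) (D(z) = (z + z)*(z + z²) = (2*z)*(z + z²) = 2*z*(z + z²))
(-12472 + 460)/(D(-17) + (-19301 - 12361)) = (-12472 + 460)/(2*(-17)²*(1 - 17) + (-19301 - 12361)) = -12012/(2*289*(-16) - 31662) = -12012/(-9248 - 31662) = -12012/(-40910) = -12012*(-1/40910) = 6006/20455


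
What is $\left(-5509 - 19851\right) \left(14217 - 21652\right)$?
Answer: $188551600$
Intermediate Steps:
$\left(-5509 - 19851\right) \left(14217 - 21652\right) = \left(-25360\right) \left(-7435\right) = 188551600$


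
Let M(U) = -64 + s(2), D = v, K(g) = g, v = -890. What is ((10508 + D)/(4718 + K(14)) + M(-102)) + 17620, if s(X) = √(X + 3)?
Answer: 5934615/338 + √5 ≈ 17560.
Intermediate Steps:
D = -890
s(X) = √(3 + X)
M(U) = -64 + √5 (M(U) = -64 + √(3 + 2) = -64 + √5)
((10508 + D)/(4718 + K(14)) + M(-102)) + 17620 = ((10508 - 890)/(4718 + 14) + (-64 + √5)) + 17620 = (9618/4732 + (-64 + √5)) + 17620 = (9618*(1/4732) + (-64 + √5)) + 17620 = (687/338 + (-64 + √5)) + 17620 = (-20945/338 + √5) + 17620 = 5934615/338 + √5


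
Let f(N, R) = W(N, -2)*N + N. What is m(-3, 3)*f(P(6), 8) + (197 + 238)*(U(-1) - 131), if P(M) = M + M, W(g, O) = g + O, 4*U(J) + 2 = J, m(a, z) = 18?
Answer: -219741/4 ≈ -54935.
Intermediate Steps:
U(J) = -½ + J/4
W(g, O) = O + g
P(M) = 2*M
f(N, R) = N + N*(-2 + N) (f(N, R) = (-2 + N)*N + N = N*(-2 + N) + N = N + N*(-2 + N))
m(-3, 3)*f(P(6), 8) + (197 + 238)*(U(-1) - 131) = 18*((2*6)*(-1 + 2*6)) + (197 + 238)*((-½ + (¼)*(-1)) - 131) = 18*(12*(-1 + 12)) + 435*((-½ - ¼) - 131) = 18*(12*11) + 435*(-¾ - 131) = 18*132 + 435*(-527/4) = 2376 - 229245/4 = -219741/4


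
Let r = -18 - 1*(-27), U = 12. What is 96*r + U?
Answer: 876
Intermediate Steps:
r = 9 (r = -18 + 27 = 9)
96*r + U = 96*9 + 12 = 864 + 12 = 876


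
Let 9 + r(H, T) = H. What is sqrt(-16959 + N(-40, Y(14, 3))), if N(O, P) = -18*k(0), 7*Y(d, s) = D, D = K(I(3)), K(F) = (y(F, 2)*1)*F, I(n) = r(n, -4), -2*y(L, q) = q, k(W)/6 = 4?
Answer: I*sqrt(17391) ≈ 131.88*I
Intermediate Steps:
r(H, T) = -9 + H
k(W) = 24 (k(W) = 6*4 = 24)
y(L, q) = -q/2
I(n) = -9 + n
K(F) = -F (K(F) = (-1/2*2*1)*F = (-1*1)*F = -F)
D = 6 (D = -(-9 + 3) = -1*(-6) = 6)
Y(d, s) = 6/7 (Y(d, s) = (1/7)*6 = 6/7)
N(O, P) = -432 (N(O, P) = -18*24 = -432)
sqrt(-16959 + N(-40, Y(14, 3))) = sqrt(-16959 - 432) = sqrt(-17391) = I*sqrt(17391)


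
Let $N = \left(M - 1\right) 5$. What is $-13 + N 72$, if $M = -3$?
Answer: $-1453$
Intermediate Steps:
$N = -20$ ($N = \left(-3 - 1\right) 5 = \left(-4\right) 5 = -20$)
$-13 + N 72 = -13 - 1440 = -1453$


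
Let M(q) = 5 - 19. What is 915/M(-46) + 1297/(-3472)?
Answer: -228217/3472 ≈ -65.731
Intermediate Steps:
M(q) = -14
915/M(-46) + 1297/(-3472) = 915/(-14) + 1297/(-3472) = 915*(-1/14) + 1297*(-1/3472) = -915/14 - 1297/3472 = -228217/3472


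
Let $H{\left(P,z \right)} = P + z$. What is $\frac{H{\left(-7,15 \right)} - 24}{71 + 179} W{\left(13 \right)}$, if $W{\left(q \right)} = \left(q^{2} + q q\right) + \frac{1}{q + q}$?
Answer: $- \frac{35156}{1625} \approx -21.634$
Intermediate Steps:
$W{\left(q \right)} = \frac{1}{2 q} + 2 q^{2}$ ($W{\left(q \right)} = \left(q^{2} + q^{2}\right) + \frac{1}{2 q} = 2 q^{2} + \frac{1}{2 q} = \frac{1}{2 q} + 2 q^{2}$)
$\frac{H{\left(-7,15 \right)} - 24}{71 + 179} W{\left(13 \right)} = \frac{\left(-7 + 15\right) - 24}{71 + 179} \frac{1 + 4 \cdot 13^{3}}{2 \cdot 13} = \frac{8 - 24}{250} \cdot \frac{1}{2} \cdot \frac{1}{13} \left(1 + 4 \cdot 2197\right) = \left(-16\right) \frac{1}{250} \cdot \frac{1}{2} \cdot \frac{1}{13} \left(1 + 8788\right) = - \frac{8 \cdot \frac{1}{2} \cdot \frac{1}{13} \cdot 8789}{125} = \left(- \frac{8}{125}\right) \frac{8789}{26} = - \frac{35156}{1625}$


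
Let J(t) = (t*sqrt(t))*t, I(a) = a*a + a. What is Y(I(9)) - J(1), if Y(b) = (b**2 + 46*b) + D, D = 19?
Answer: 12258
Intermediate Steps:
I(a) = a + a**2 (I(a) = a**2 + a = a + a**2)
J(t) = t**(5/2) (J(t) = t**(3/2)*t = t**(5/2))
Y(b) = 19 + b**2 + 46*b (Y(b) = (b**2 + 46*b) + 19 = 19 + b**2 + 46*b)
Y(I(9)) - J(1) = (19 + (9*(1 + 9))**2 + 46*(9*(1 + 9))) - 1**(5/2) = (19 + (9*10)**2 + 46*(9*10)) - 1*1 = (19 + 90**2 + 46*90) - 1 = (19 + 8100 + 4140) - 1 = 12259 - 1 = 12258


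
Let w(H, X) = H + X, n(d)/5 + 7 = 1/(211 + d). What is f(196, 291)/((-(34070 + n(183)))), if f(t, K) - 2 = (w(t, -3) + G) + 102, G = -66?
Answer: -13002/1915685 ≈ -0.0067871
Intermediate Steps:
n(d) = -35 + 5/(211 + d)
f(t, K) = 35 + t (f(t, K) = 2 + (((t - 3) - 66) + 102) = 2 + (((-3 + t) - 66) + 102) = 2 + ((-69 + t) + 102) = 2 + (33 + t) = 35 + t)
f(196, 291)/((-(34070 + n(183)))) = (35 + 196)/((-(34070 + 5*(-1476 - 7*183)/(211 + 183)))) = 231/((-(34070 + 5*(-1476 - 1281)/394))) = 231/((-(34070 + 5*(1/394)*(-2757)))) = 231/((-(34070 - 13785/394))) = 231/((-1*13409795/394)) = 231/(-13409795/394) = 231*(-394/13409795) = -13002/1915685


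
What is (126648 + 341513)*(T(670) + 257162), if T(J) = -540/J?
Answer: 8066320397800/67 ≈ 1.2039e+11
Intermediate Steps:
(126648 + 341513)*(T(670) + 257162) = (126648 + 341513)*(-540/670 + 257162) = 468161*(-540*1/670 + 257162) = 468161*(-54/67 + 257162) = 468161*(17229800/67) = 8066320397800/67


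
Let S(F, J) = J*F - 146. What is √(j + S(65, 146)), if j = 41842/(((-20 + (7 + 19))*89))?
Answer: √671710323/267 ≈ 97.069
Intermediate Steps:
j = 20921/267 (j = 41842/(((-20 + 26)*89)) = 41842/((6*89)) = 41842/534 = 41842*(1/534) = 20921/267 ≈ 78.356)
S(F, J) = -146 + F*J (S(F, J) = F*J - 146 = -146 + F*J)
√(j + S(65, 146)) = √(20921/267 + (-146 + 65*146)) = √(20921/267 + (-146 + 9490)) = √(20921/267 + 9344) = √(2515769/267) = √671710323/267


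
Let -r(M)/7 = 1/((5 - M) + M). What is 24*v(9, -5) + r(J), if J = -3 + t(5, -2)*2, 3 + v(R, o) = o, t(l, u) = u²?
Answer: -967/5 ≈ -193.40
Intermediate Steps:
v(R, o) = -3 + o
J = 5 (J = -3 + (-2)²*2 = -3 + 4*2 = -3 + 8 = 5)
r(M) = -7/5 (r(M) = -7/((5 - M) + M) = -7/5)
24*v(9, -5) + r(J) = 24*(-3 - 5) - 7/5 = 24*(-8) - 7/5 = -192 - 7/5 = -967/5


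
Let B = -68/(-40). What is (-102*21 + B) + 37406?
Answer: 352657/10 ≈ 35266.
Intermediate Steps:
B = 17/10 (B = -68*(-1/40) = 17/10 ≈ 1.7000)
(-102*21 + B) + 37406 = (-102*21 + 17/10) + 37406 = (-2142 + 17/10) + 37406 = -21403/10 + 37406 = 352657/10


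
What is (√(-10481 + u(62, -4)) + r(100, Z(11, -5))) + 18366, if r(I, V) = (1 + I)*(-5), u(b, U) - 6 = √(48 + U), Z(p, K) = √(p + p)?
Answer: 17861 + √(-10475 + 2*√11) ≈ 17861.0 + 102.32*I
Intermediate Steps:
Z(p, K) = √2*√p (Z(p, K) = √(2*p) = √2*√p)
u(b, U) = 6 + √(48 + U)
r(I, V) = -5 - 5*I
(√(-10481 + u(62, -4)) + r(100, Z(11, -5))) + 18366 = (√(-10481 + (6 + √(48 - 4))) + (-5 - 5*100)) + 18366 = (√(-10481 + (6 + √44)) + (-5 - 500)) + 18366 = (√(-10481 + (6 + 2*√11)) - 505) + 18366 = (√(-10475 + 2*√11) - 505) + 18366 = (-505 + √(-10475 + 2*√11)) + 18366 = 17861 + √(-10475 + 2*√11)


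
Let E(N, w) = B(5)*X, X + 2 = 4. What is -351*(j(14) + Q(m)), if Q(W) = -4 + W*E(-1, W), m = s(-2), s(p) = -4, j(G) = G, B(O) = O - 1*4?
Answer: -702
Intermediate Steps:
X = 2 (X = -2 + 4 = 2)
B(O) = -4 + O (B(O) = O - 4 = -4 + O)
E(N, w) = 2 (E(N, w) = (-4 + 5)*2 = 1*2 = 2)
m = -4
Q(W) = -4 + 2*W (Q(W) = -4 + W*2 = -4 + 2*W)
-351*(j(14) + Q(m)) = -351*(14 + (-4 + 2*(-4))) = -351*(14 + (-4 - 8)) = -351*(14 - 12) = -351*2 = -702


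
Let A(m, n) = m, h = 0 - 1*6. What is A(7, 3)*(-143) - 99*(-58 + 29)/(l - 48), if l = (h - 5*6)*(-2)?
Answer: -7051/8 ≈ -881.38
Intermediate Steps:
h = -6 (h = 0 - 6 = -6)
l = 72 (l = (-6 - 5*6)*(-2) = (-6 - 30)*(-2) = -36*(-2) = 72)
A(7, 3)*(-143) - 99*(-58 + 29)/(l - 48) = 7*(-143) - 99*(-58 + 29)/(72 - 48) = -1001 - 99/(24/(-29)) = -1001 - 99/(24*(-1/29)) = -1001 - 99/(-24/29) = -1001 - 99*(-29/24) = -1001 + 957/8 = -7051/8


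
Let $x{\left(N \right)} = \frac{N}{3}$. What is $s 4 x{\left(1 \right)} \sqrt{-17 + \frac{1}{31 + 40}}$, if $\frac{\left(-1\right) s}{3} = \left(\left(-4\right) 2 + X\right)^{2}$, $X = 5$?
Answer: $- \frac{108 i \sqrt{9514}}{71} \approx - 148.37 i$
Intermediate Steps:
$s = -27$ ($s = - 3 \left(\left(-4\right) 2 + 5\right)^{2} = - 3 \left(-8 + 5\right)^{2} = - 3 \left(-3\right)^{2} = \left(-3\right) 9 = -27$)
$x{\left(N \right)} = \frac{N}{3}$ ($x{\left(N \right)} = N \frac{1}{3} = \frac{N}{3}$)
$s 4 x{\left(1 \right)} \sqrt{-17 + \frac{1}{31 + 40}} = \left(-27\right) 4 \cdot \frac{1}{3} \cdot 1 \sqrt{-17 + \frac{1}{31 + 40}} = \left(-108\right) \frac{1}{3} \sqrt{-17 + \frac{1}{71}} = - 36 \sqrt{-17 + \frac{1}{71}} = - 36 \sqrt{- \frac{1206}{71}} = - 36 \frac{3 i \sqrt{9514}}{71} = - \frac{108 i \sqrt{9514}}{71}$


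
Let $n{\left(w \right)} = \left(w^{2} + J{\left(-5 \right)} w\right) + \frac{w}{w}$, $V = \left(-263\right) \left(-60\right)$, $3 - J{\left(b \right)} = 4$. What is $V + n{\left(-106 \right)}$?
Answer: $27123$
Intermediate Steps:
$J{\left(b \right)} = -1$ ($J{\left(b \right)} = 3 - 4 = -1$)
$V = 15780$
$n{\left(w \right)} = 1 + w^{2} - w$ ($n{\left(w \right)} = \left(w^{2} - w\right) + \frac{w}{w} = \left(w^{2} - w\right) + 1 = 1 + w^{2} - w$)
$V + n{\left(-106 \right)} = 15780 + \left(1 + \left(-106\right)^{2} - -106\right) = 15780 + \left(1 + 11236 + 106\right) = 15780 + 11343 = 27123$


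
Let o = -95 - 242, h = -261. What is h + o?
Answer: -598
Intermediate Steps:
o = -337
h + o = -261 - 337 = -598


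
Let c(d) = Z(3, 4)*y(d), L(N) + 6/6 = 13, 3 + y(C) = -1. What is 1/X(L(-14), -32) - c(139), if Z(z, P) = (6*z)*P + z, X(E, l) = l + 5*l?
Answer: 57599/192 ≈ 299.99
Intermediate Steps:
y(C) = -4 (y(C) = -3 - 1 = -4)
L(N) = 12 (L(N) = -1 + 13 = 12)
X(E, l) = 6*l
Z(z, P) = z + 6*P*z (Z(z, P) = 6*P*z + z = z + 6*P*z)
c(d) = -300 (c(d) = (3*(1 + 6*4))*(-4) = (3*(1 + 24))*(-4) = (3*25)*(-4) = 75*(-4) = -300)
1/X(L(-14), -32) - c(139) = 1/(6*(-32)) - 1*(-300) = 1/(-192) + 300 = -1/192 + 300 = 57599/192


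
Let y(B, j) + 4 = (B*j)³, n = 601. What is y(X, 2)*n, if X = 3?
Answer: 127412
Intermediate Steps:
y(B, j) = -4 + B³*j³ (y(B, j) = -4 + (B*j)³ = -4 + B³*j³)
y(X, 2)*n = (-4 + 3³*2³)*601 = (-4 + 27*8)*601 = (-4 + 216)*601 = 212*601 = 127412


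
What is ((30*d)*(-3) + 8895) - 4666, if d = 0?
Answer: 4229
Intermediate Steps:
((30*d)*(-3) + 8895) - 4666 = ((30*0)*(-3) + 8895) - 4666 = (0*(-3) + 8895) - 4666 = (0 + 8895) - 4666 = 8895 - 4666 = 4229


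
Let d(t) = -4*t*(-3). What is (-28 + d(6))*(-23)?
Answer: -1012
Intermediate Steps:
d(t) = 12*t
(-28 + d(6))*(-23) = (-28 + 12*6)*(-23) = (-28 + 72)*(-23) = 44*(-23) = -1012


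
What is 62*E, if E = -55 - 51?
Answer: -6572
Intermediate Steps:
E = -106
62*E = 62*(-106) = -6572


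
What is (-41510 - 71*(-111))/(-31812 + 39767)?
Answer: -33629/7955 ≈ -4.2274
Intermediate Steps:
(-41510 - 71*(-111))/(-31812 + 39767) = (-41510 + 7881)/7955 = -33629*1/7955 = -33629/7955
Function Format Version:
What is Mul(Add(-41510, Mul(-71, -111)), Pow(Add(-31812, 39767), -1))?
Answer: Rational(-33629, 7955) ≈ -4.2274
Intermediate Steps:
Mul(Add(-41510, Mul(-71, -111)), Pow(Add(-31812, 39767), -1)) = Mul(Add(-41510, 7881), Pow(7955, -1)) = Mul(-33629, Rational(1, 7955)) = Rational(-33629, 7955)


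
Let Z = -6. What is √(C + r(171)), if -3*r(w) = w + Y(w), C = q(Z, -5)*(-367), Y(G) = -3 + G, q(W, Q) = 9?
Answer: 2*I*√854 ≈ 58.447*I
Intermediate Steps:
C = -3303 (C = 9*(-367) = -3303)
r(w) = 1 - 2*w/3 (r(w) = -(w + (-3 + w))/3 = -(-3 + 2*w)/3 = 1 - 2*w/3)
√(C + r(171)) = √(-3303 + (1 - ⅔*171)) = √(-3303 + (1 - 114)) = √(-3303 - 113) = √(-3416) = 2*I*√854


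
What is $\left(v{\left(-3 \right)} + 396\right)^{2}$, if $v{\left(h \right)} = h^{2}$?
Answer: $164025$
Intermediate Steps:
$\left(v{\left(-3 \right)} + 396\right)^{2} = \left(\left(-3\right)^{2} + 396\right)^{2} = \left(9 + 396\right)^{2} = 405^{2} = 164025$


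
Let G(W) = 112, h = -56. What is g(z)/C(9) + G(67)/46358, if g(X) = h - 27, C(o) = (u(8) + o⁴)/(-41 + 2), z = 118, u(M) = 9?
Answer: 25132781/50762010 ≈ 0.49511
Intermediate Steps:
C(o) = -3/13 - o⁴/39 (C(o) = (9 + o⁴)/(-41 + 2) = (9 + o⁴)/(-39) = (9 + o⁴)*(-1/39) = -3/13 - o⁴/39)
g(X) = -83 (g(X) = -56 - 27 = -83)
g(z)/C(9) + G(67)/46358 = -83/(-3/13 - 1/39*9⁴) + 112/46358 = -83/(-3/13 - 1/39*6561) + 112*(1/46358) = -83/(-3/13 - 2187/13) + 56/23179 = -83/(-2190/13) + 56/23179 = -83*(-13/2190) + 56/23179 = 1079/2190 + 56/23179 = 25132781/50762010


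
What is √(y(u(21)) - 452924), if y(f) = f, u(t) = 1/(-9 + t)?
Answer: I*√16305261/6 ≈ 673.0*I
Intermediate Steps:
√(y(u(21)) - 452924) = √(1/(-9 + 21) - 452924) = √(1/12 - 452924) = √(-5435087/12) = I*√16305261/6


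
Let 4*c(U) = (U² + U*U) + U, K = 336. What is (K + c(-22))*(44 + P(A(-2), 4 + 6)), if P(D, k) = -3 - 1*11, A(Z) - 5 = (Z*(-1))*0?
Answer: 17175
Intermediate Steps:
A(Z) = 5 (A(Z) = 5 + (Z*(-1))*0 = 5 - Z*0 = 5 + 0 = 5)
c(U) = U²/2 + U/4 (c(U) = ((U² + U*U) + U)/4 = ((U² + U²) + U)/4 = (2*U² + U)/4 = (U + 2*U²)/4 = U²/2 + U/4)
P(D, k) = -14 (P(D, k) = -3 - 11 = -14)
(K + c(-22))*(44 + P(A(-2), 4 + 6)) = (336 + (¼)*(-22)*(1 + 2*(-22)))*(44 - 14) = (336 + (¼)*(-22)*(1 - 44))*30 = (336 + (¼)*(-22)*(-43))*30 = (336 + 473/2)*30 = (1145/2)*30 = 17175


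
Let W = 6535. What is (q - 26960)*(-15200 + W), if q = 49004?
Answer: -191011260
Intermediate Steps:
(q - 26960)*(-15200 + W) = (49004 - 26960)*(-15200 + 6535) = 22044*(-8665) = -191011260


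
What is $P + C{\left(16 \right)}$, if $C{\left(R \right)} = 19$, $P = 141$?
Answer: $160$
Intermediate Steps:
$P + C{\left(16 \right)} = 141 + 19 = 160$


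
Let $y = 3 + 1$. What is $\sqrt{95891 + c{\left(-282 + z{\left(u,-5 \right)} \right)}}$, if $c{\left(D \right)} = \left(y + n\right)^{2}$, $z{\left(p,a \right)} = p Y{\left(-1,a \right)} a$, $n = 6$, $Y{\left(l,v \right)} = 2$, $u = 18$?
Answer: $7 \sqrt{1959} \approx 309.82$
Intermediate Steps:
$z{\left(p,a \right)} = 2 a p$ ($z{\left(p,a \right)} = p 2 a = 2 p a = 2 a p$)
$y = 4$
$c{\left(D \right)} = 100$ ($c{\left(D \right)} = \left(4 + 6\right)^{2} = 10^{2} = 100$)
$\sqrt{95891 + c{\left(-282 + z{\left(u,-5 \right)} \right)}} = \sqrt{95891 + 100} = \sqrt{95991} = 7 \sqrt{1959}$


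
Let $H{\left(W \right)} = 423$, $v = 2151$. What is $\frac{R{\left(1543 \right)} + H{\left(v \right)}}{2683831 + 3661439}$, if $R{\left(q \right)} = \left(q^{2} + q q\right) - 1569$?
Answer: $\frac{2380276}{3172635} \approx 0.75025$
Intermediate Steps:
$R{\left(q \right)} = -1569 + 2 q^{2}$ ($R{\left(q \right)} = \left(q^{2} + q^{2}\right) - 1569 = 2 q^{2} - 1569 = -1569 + 2 q^{2}$)
$\frac{R{\left(1543 \right)} + H{\left(v \right)}}{2683831 + 3661439} = \frac{\left(-1569 + 2 \cdot 1543^{2}\right) + 423}{2683831 + 3661439} = \frac{\left(-1569 + 2 \cdot 2380849\right) + 423}{6345270} = \left(\left(-1569 + 4761698\right) + 423\right) \frac{1}{6345270} = \left(4760129 + 423\right) \frac{1}{6345270} = 4760552 \cdot \frac{1}{6345270} = \frac{2380276}{3172635}$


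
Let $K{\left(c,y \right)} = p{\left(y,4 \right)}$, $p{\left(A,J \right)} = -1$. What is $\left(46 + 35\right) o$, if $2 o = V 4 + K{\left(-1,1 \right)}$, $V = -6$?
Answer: $- \frac{2025}{2} \approx -1012.5$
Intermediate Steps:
$K{\left(c,y \right)} = -1$
$o = - \frac{25}{2}$ ($o = \frac{\left(-6\right) 4 - 1}{2} = \frac{-24 - 1}{2} = \frac{1}{2} \left(-25\right) = - \frac{25}{2} \approx -12.5$)
$\left(46 + 35\right) o = \left(46 + 35\right) \left(- \frac{25}{2}\right) = 81 \left(- \frac{25}{2}\right) = - \frac{2025}{2}$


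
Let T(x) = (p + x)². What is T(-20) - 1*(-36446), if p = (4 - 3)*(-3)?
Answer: 36975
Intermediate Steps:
p = -3 (p = 1*(-3) = -3)
T(x) = (-3 + x)²
T(-20) - 1*(-36446) = (-3 - 20)² - 1*(-36446) = (-23)² + 36446 = 529 + 36446 = 36975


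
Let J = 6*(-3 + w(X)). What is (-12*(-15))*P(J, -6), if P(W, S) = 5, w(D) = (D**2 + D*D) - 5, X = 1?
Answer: 900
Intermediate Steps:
w(D) = -5 + 2*D**2 (w(D) = (D**2 + D**2) - 5 = 2*D**2 - 5 = -5 + 2*D**2)
J = -36 (J = 6*(-3 + (-5 + 2*1**2)) = 6*(-3 + (-5 + 2*1)) = 6*(-3 + (-5 + 2)) = 6*(-3 - 3) = 6*(-6) = -36)
(-12*(-15))*P(J, -6) = -12*(-15)*5 = 180*5 = 900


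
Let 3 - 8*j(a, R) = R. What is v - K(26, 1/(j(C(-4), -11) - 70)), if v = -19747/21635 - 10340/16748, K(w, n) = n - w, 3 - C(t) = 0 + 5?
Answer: 605500205218/24729908385 ≈ 24.485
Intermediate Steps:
C(t) = -2 (C(t) = 3 - (0 + 5) = 3 - 1*5 = 3 - 5 = -2)
j(a, R) = 3/8 - R/8
v = -138607164/90585745 (v = -19747*1/21635 - 10340*1/16748 = -19747/21635 - 2585/4187 = -138607164/90585745 ≈ -1.5301)
v - K(26, 1/(j(C(-4), -11) - 70)) = -138607164/90585745 - (1/((3/8 - ⅛*(-11)) - 70) - 1*26) = -138607164/90585745 - (1/((3/8 + 11/8) - 70) - 26) = -138607164/90585745 - (1/(7/4 - 70) - 26) = -138607164/90585745 - (1/(-273/4) - 26) = -138607164/90585745 - (-4/273 - 26) = -138607164/90585745 - 1*(-7102/273) = -138607164/90585745 + 7102/273 = 605500205218/24729908385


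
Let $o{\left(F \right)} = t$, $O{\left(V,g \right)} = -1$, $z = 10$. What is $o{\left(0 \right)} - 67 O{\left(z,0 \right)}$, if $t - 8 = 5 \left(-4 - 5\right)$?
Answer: $30$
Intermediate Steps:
$t = -37$ ($t = 8 + 5 \left(-4 - 5\right) = 8 + 5 \left(-9\right) = 8 - 45 = -37$)
$o{\left(F \right)} = -37$
$o{\left(0 \right)} - 67 O{\left(z,0 \right)} = -37 - -67 = -37 + 67 = 30$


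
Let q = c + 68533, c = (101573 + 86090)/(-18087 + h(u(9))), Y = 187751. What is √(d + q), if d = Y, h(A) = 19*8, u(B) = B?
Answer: √285238852955/1055 ≈ 506.23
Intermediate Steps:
h(A) = 152
c = -11039/1055 (c = (101573 + 86090)/(-18087 + 152) = 187663/(-17935) = 187663*(-1/17935) = -11039/1055 ≈ -10.464)
q = 72291276/1055 (q = -11039/1055 + 68533 = 72291276/1055 ≈ 68523.)
d = 187751
√(d + q) = √(187751 + 72291276/1055) = √(270368581/1055) = √285238852955/1055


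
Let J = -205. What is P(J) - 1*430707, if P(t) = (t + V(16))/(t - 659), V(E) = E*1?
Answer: -13782617/32 ≈ -4.3071e+5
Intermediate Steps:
V(E) = E
P(t) = (16 + t)/(-659 + t) (P(t) = (t + 16)/(t - 659) = (16 + t)/(-659 + t))
P(J) - 1*430707 = (16 - 205)/(-659 - 205) - 1*430707 = -189/(-864) - 430707 = -1/864*(-189) - 430707 = 7/32 - 430707 = -13782617/32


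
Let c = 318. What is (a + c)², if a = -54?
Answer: 69696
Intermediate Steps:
(a + c)² = (-54 + 318)² = 264² = 69696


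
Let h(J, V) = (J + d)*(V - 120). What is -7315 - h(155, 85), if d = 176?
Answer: 4270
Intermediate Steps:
h(J, V) = (-120 + V)*(176 + J) (h(J, V) = (J + 176)*(V - 120) = (176 + J)*(-120 + V) = (-120 + V)*(176 + J))
-7315 - h(155, 85) = -7315 - (-21120 - 120*155 + 176*85 + 155*85) = -7315 - (-21120 - 18600 + 14960 + 13175) = -7315 - 1*(-11585) = -7315 + 11585 = 4270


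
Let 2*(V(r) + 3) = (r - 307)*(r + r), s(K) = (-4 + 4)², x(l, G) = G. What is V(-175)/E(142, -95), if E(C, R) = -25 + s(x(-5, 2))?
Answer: -84347/25 ≈ -3373.9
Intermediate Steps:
s(K) = 0 (s(K) = 0² = 0)
V(r) = -3 + r*(-307 + r) (V(r) = -3 + ((r - 307)*(r + r))/2 = -3 + ((-307 + r)*(2*r))/2 = -3 + (2*r*(-307 + r))/2 = -3 + r*(-307 + r))
E(C, R) = -25 (E(C, R) = -25 + 0 = -25)
V(-175)/E(142, -95) = (-3 + (-175)² - 307*(-175))/(-25) = (-3 + 30625 + 53725)*(-1/25) = 84347*(-1/25) = -84347/25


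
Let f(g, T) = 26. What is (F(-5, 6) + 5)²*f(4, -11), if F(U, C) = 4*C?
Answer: 21866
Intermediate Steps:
(F(-5, 6) + 5)²*f(4, -11) = (4*6 + 5)²*26 = (24 + 5)²*26 = 29²*26 = 841*26 = 21866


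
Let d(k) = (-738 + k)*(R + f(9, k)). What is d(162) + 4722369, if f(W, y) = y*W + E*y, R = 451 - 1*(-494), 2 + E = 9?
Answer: 2685057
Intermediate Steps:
E = 7 (E = -2 + 9 = 7)
R = 945 (R = 451 + 494 = 945)
f(W, y) = 7*y + W*y (f(W, y) = y*W + 7*y = W*y + 7*y = 7*y + W*y)
d(k) = (-738 + k)*(945 + 16*k) (d(k) = (-738 + k)*(945 + k*(7 + 9)) = (-738 + k)*(945 + k*16) = (-738 + k)*(945 + 16*k))
d(162) + 4722369 = (-697410 - 10863*162 + 16*162²) + 4722369 = (-697410 - 1759806 + 16*26244) + 4722369 = (-697410 - 1759806 + 419904) + 4722369 = -2037312 + 4722369 = 2685057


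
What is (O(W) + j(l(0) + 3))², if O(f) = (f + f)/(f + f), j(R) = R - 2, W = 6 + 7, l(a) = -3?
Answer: 1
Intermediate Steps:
W = 13
j(R) = -2 + R
O(f) = 1 (O(f) = (2*f)/((2*f)) = (2*f)*(1/(2*f)) = 1)
(O(W) + j(l(0) + 3))² = (1 + (-2 + (-3 + 3)))² = (1 + (-2 + 0))² = (1 - 2)² = (-1)² = 1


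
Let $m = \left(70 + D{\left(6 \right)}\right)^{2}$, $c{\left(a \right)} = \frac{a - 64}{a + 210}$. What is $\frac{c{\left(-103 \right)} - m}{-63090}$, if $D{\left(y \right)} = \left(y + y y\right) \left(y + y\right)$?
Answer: $\frac{35254099}{6750630} \approx 5.2223$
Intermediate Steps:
$D{\left(y \right)} = 2 y \left(y + y^{2}\right)$ ($D{\left(y \right)} = \left(y + y^{2}\right) 2 y = 2 y \left(y + y^{2}\right)$)
$c{\left(a \right)} = \frac{-64 + a}{210 + a}$
$m = 329476$ ($m = \left(70 + 2 \cdot 6^{2} \left(1 + 6\right)\right)^{2} = \left(70 + 2 \cdot 36 \cdot 7\right)^{2} = \left(70 + 504\right)^{2} = 574^{2} = 329476$)
$\frac{c{\left(-103 \right)} - m}{-63090} = \frac{\frac{-64 - 103}{210 - 103} - 329476}{-63090} = \left(\frac{1}{107} \left(-167\right) - 329476\right) \left(- \frac{1}{63090}\right) = \left(- \frac{167}{107} - 329476\right) \left(- \frac{1}{63090}\right) = \left(- \frac{35254099}{107}\right) \left(- \frac{1}{63090}\right) = \frac{35254099}{6750630}$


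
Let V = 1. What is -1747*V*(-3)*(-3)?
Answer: -15723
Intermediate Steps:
-1747*V*(-3)*(-3) = -1747*1*(-3)*(-3) = -(-5241)*(-3) = -1747*9 = -15723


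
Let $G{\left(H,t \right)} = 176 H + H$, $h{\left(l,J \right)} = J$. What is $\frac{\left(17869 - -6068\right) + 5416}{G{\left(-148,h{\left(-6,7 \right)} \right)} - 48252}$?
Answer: $- \frac{29353}{74448} \approx -0.39428$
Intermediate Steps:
$G{\left(H,t \right)} = 177 H$
$\frac{\left(17869 - -6068\right) + 5416}{G{\left(-148,h{\left(-6,7 \right)} \right)} - 48252} = \frac{\left(17869 - -6068\right) + 5416}{177 \left(-148\right) - 48252} = \frac{\left(17869 + 6068\right) + 5416}{-26196 - 48252} = \frac{23937 + 5416}{-74448} = 29353 \left(- \frac{1}{74448}\right) = - \frac{29353}{74448}$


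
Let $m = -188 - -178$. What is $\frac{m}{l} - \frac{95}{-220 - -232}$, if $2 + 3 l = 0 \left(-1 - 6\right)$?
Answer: $\frac{85}{12} \approx 7.0833$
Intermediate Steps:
$l = - \frac{2}{3}$ ($l = - \frac{2}{3} + \frac{0 \left(-1 - 6\right)}{3} = - \frac{2}{3} + \frac{0 \left(-7\right)}{3} = - \frac{2}{3} + \frac{1}{3} \cdot 0 = - \frac{2}{3} + 0 = - \frac{2}{3} \approx -0.66667$)
$m = -10$ ($m = -188 + 178 = -10$)
$\frac{m}{l} - \frac{95}{-220 - -232} = - \frac{10}{- \frac{2}{3}} - \frac{95}{-220 - -232} = \left(-10\right) \left(- \frac{3}{2}\right) - \frac{95}{-220 + 232} = 15 - \frac{95}{12} = \frac{85}{12}$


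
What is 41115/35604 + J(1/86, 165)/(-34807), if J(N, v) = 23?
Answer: 476756971/413089476 ≈ 1.1541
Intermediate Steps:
41115/35604 + J(1/86, 165)/(-34807) = 41115/35604 + 23/(-34807) = 41115*(1/35604) + 23*(-1/34807) = 13705/11868 - 23/34807 = 476756971/413089476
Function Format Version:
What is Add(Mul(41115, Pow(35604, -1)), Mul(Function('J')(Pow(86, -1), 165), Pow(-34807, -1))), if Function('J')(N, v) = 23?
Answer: Rational(476756971, 413089476) ≈ 1.1541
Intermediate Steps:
Add(Mul(41115, Pow(35604, -1)), Mul(Function('J')(Pow(86, -1), 165), Pow(-34807, -1))) = Add(Mul(41115, Pow(35604, -1)), Mul(23, Pow(-34807, -1))) = Add(Mul(41115, Rational(1, 35604)), Mul(23, Rational(-1, 34807))) = Add(Rational(13705, 11868), Rational(-23, 34807)) = Rational(476756971, 413089476)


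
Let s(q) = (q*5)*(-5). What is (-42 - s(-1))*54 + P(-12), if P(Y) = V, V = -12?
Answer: -3630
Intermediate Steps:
s(q) = -25*q (s(q) = (5*q)*(-5) = -25*q)
P(Y) = -12
(-42 - s(-1))*54 + P(-12) = (-42 - (-25)*(-1))*54 - 12 = (-42 - 1*25)*54 - 12 = (-42 - 25)*54 - 12 = -67*54 - 12 = -3618 - 12 = -3630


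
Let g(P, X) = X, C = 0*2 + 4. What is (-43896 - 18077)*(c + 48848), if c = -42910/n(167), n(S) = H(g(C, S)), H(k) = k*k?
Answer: -84424514112026/27889 ≈ -3.0272e+9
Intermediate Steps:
C = 4 (C = 0 + 4 = 4)
H(k) = k²
n(S) = S²
c = -42910/27889 (c = -42910/(167²) = -42910/27889 ≈ -1.5386)
(-43896 - 18077)*(c + 48848) = (-43896 - 18077)*(-42910/27889 + 48848) = -61973*1362278962/27889 = -84424514112026/27889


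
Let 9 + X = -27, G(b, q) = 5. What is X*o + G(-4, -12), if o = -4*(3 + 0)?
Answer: 437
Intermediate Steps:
o = -12 (o = -4*3 = -12)
X = -36 (X = -9 - 27 = -36)
X*o + G(-4, -12) = -36*(-12) + 5 = 432 + 5 = 437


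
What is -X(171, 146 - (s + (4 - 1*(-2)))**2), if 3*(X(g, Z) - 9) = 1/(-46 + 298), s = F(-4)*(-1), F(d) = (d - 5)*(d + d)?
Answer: -6805/756 ≈ -9.0013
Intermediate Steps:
F(d) = 2*d*(-5 + d) (F(d) = (-5 + d)*(2*d) = 2*d*(-5 + d))
s = -72 (s = (2*(-4)*(-5 - 4))*(-1) = (2*(-4)*(-9))*(-1) = 72*(-1) = -72)
X(g, Z) = 6805/756 (X(g, Z) = 9 + 1/(3*(-46 + 298)) = 9 + (1/3)/252 = 9 + (1/3)*(1/252) = 9 + 1/756 = 6805/756)
-X(171, 146 - (s + (4 - 1*(-2)))**2) = -1*6805/756 = -6805/756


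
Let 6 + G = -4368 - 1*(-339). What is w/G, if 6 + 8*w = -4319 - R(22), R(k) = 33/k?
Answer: 8653/64560 ≈ 0.13403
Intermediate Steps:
G = -4035 (G = -6 + (-4368 - 1*(-339)) = -6 + (-4368 + 339) = -6 - 4029 = -4035)
w = -8653/16 (w = -3/4 + (-4319 - 33/22)/8 = -3/4 + (-4319 - 1*3/2)/8 = -3/4 + (-4319 - 3/2)/8 = -3/4 + (1/8)*(-8641/2) = -3/4 - 8641/16 = -8653/16 ≈ -540.81)
w/G = -8653/16/(-4035) = -8653/16*(-1/4035) = 8653/64560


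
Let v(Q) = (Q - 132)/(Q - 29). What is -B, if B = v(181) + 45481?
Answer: -6913161/152 ≈ -45481.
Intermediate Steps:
v(Q) = (-132 + Q)/(-29 + Q)
B = 6913161/152 (B = (-132 + 181)/(-29 + 181) + 45481 = 49/152 + 45481 = 6913161/152 ≈ 45481.)
-B = -1*6913161/152 = -6913161/152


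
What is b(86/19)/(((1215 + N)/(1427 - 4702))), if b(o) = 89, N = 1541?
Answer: -291475/2756 ≈ -105.76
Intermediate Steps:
b(86/19)/(((1215 + N)/(1427 - 4702))) = 89/(((1215 + 1541)/(1427 - 4702))) = 89/((2756/(-3275))) = 89/((2756*(-1/3275))) = 89/(-2756/3275) = 89*(-3275/2756) = -291475/2756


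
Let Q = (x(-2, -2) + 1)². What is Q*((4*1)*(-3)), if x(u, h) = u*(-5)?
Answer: -1452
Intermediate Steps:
x(u, h) = -5*u
Q = 121 (Q = (-5*(-2) + 1)² = (10 + 1)² = 11² = 121)
Q*((4*1)*(-3)) = 121*((4*1)*(-3)) = 121*(4*(-3)) = 121*(-12) = -1452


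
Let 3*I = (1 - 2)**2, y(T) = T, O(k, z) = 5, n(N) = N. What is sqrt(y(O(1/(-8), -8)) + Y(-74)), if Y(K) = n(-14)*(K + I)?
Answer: sqrt(9327)/3 ≈ 32.192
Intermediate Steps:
I = 1/3 (I = (1 - 2)**2/3 = (1/3)*(-1)**2 = (1/3)*1 = 1/3 ≈ 0.33333)
Y(K) = -14/3 - 14*K (Y(K) = -14*(K + 1/3) = -14*(1/3 + K) = -14/3 - 14*K)
sqrt(y(O(1/(-8), -8)) + Y(-74)) = sqrt(5 + (-14/3 - 14*(-74))) = sqrt(5 + (-14/3 + 1036)) = sqrt(5 + 3094/3) = sqrt(3109/3) = sqrt(9327)/3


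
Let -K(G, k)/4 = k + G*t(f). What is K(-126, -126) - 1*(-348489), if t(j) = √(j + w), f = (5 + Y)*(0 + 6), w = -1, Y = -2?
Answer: 348993 + 504*√17 ≈ 3.5107e+5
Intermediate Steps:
f = 18 (f = (5 - 2)*(0 + 6) = 3*6 = 18)
t(j) = √(-1 + j) (t(j) = √(j - 1) = √(-1 + j))
K(G, k) = -4*k - 4*G*√17 (K(G, k) = -4*(k + G*√(-1 + 18)) = -4*(k + G*√17) = -4*k - 4*G*√17)
K(-126, -126) - 1*(-348489) = (-4*(-126) - 4*(-126)*√17) - 1*(-348489) = (504 + 504*√17) + 348489 = 348993 + 504*√17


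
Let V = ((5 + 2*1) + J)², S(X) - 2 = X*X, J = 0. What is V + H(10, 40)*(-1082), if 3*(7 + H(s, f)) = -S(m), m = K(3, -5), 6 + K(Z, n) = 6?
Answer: 25033/3 ≈ 8344.3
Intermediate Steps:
K(Z, n) = 0 (K(Z, n) = -6 + 6 = 0)
m = 0
S(X) = 2 + X² (S(X) = 2 + X*X = 2 + X²)
V = 49 (V = ((5 + 2*1) + 0)² = ((5 + 2) + 0)² = (7 + 0)² = 7² = 49)
H(s, f) = -23/3 (H(s, f) = -7 + (-(2 + 0²))/3 = -7 + (-(2 + 0))/3 = -7 + (-1*2)/3 = -7 + (⅓)*(-2) = -7 - ⅔ = -23/3)
V + H(10, 40)*(-1082) = 49 - 23/3*(-1082) = 49 + 24886/3 = 25033/3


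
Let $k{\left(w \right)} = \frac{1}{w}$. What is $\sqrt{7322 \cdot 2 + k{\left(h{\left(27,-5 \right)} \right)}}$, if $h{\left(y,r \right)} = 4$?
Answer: $\frac{\sqrt{58577}}{2} \approx 121.01$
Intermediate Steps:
$\sqrt{7322 \cdot 2 + k{\left(h{\left(27,-5 \right)} \right)}} = \sqrt{7322 \cdot 2 + \frac{1}{4}} = \sqrt{14644 + \frac{1}{4}} = \sqrt{\frac{58577}{4}} = \frac{\sqrt{58577}}{2}$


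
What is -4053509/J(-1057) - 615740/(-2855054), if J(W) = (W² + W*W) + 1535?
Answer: -5098086062533/3191997480391 ≈ -1.5971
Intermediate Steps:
J(W) = 1535 + 2*W² (J(W) = (W² + W²) + 1535 = 2*W² + 1535 = 1535 + 2*W²)
-4053509/J(-1057) - 615740/(-2855054) = -4053509/(1535 + 2*(-1057)²) - 615740/(-2855054) = -4053509/(1535 + 2*1117249) - 615740*(-1/2855054) = -4053509/(1535 + 2234498) + 307870/1427527 = -4053509/2236033 + 307870/1427527 = -5098086062533/3191997480391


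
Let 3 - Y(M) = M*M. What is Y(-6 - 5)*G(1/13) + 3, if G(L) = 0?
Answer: 3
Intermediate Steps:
Y(M) = 3 - M**2 (Y(M) = 3 - M*M = 3 - M**2)
Y(-6 - 5)*G(1/13) + 3 = (3 - (-6 - 5)**2)*0 + 3 = (3 - 1*(-11)**2)*0 + 3 = (3 - 1*121)*0 + 3 = (3 - 121)*0 + 3 = -118*0 + 3 = 0 + 3 = 3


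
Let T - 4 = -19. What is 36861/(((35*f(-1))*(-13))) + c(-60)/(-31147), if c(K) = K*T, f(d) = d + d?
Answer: 1147290567/28343770 ≈ 40.478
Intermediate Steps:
T = -15 (T = 4 - 19 = -15)
f(d) = 2*d
c(K) = -15*K (c(K) = K*(-15) = -15*K)
36861/(((35*f(-1))*(-13))) + c(-60)/(-31147) = 36861/(((35*(2*(-1)))*(-13))) - 15*(-60)/(-31147) = 36861/(((35*(-2))*(-13))) + 900*(-1/31147) = 36861/((-70*(-13))) - 900/31147 = 36861/910 - 900/31147 = 1147290567/28343770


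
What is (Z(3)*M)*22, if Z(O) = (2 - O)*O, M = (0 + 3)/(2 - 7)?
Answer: 198/5 ≈ 39.600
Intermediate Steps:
M = -3/5 (M = 3/(-5) = 3*(-1/5) = -3/5 ≈ -0.60000)
Z(O) = O*(2 - O)
(Z(3)*M)*22 = ((3*(2 - 1*3))*(-3/5))*22 = ((3*(2 - 3))*(-3/5))*22 = ((3*(-1))*(-3/5))*22 = -3*(-3/5)*22 = (9/5)*22 = 198/5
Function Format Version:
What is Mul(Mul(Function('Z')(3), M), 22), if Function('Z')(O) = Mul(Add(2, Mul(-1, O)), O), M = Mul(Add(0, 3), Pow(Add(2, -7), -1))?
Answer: Rational(198, 5) ≈ 39.600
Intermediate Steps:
M = Rational(-3, 5) (M = Mul(3, Pow(-5, -1)) = Mul(3, Rational(-1, 5)) = Rational(-3, 5) ≈ -0.60000)
Function('Z')(O) = Mul(O, Add(2, Mul(-1, O)))
Mul(Mul(Function('Z')(3), M), 22) = Mul(Mul(Mul(3, Add(2, Mul(-1, 3))), Rational(-3, 5)), 22) = Mul(Mul(Mul(3, Add(2, -3)), Rational(-3, 5)), 22) = Mul(Mul(Mul(3, -1), Rational(-3, 5)), 22) = Mul(Mul(-3, Rational(-3, 5)), 22) = Mul(Rational(9, 5), 22) = Rational(198, 5)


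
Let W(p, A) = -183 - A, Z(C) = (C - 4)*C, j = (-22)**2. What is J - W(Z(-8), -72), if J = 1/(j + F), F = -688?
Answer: 22643/204 ≈ 111.00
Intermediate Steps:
j = 484
J = -1/204 (J = 1/(484 - 688) = 1/(-204) = -1/204 ≈ -0.0049020)
Z(C) = C*(-4 + C) (Z(C) = (-4 + C)*C = C*(-4 + C))
J - W(Z(-8), -72) = -1/204 - (-183 - 1*(-72)) = -1/204 - (-183 + 72) = -1/204 - 1*(-111) = -1/204 + 111 = 22643/204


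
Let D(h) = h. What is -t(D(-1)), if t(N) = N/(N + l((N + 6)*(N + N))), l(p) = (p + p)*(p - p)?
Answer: -1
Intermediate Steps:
l(p) = 0 (l(p) = (2*p)*0 = 0)
t(N) = 1 (t(N) = N/(N + 0) = N/N = 1)
-t(D(-1)) = -1*1 = -1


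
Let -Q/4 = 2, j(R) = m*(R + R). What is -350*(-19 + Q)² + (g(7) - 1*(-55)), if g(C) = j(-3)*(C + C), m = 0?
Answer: -255095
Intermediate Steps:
j(R) = 0 (j(R) = 0*(R + R) = 0*(2*R) = 0)
Q = -8 (Q = -4*2 = -8)
g(C) = 0 (g(C) = 0*(C + C) = 0*(2*C) = 0)
-350*(-19 + Q)² + (g(7) - 1*(-55)) = -350*(-19 - 8)² + (0 - 1*(-55)) = -350*(-27)² + (0 + 55) = -350*729 + 55 = -255150 + 55 = -255095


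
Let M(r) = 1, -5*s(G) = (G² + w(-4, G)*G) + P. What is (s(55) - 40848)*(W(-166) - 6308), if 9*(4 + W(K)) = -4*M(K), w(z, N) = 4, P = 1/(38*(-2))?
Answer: 223965104377/855 ≈ 2.6195e+8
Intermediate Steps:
P = -1/76 (P = 1/(-76) = -1/76 ≈ -0.013158)
s(G) = 1/380 - 4*G/5 - G²/5 (s(G) = -((G² + 4*G) - 1/76)/5 = -(-1/76 + G² + 4*G)/5 = 1/380 - 4*G/5 - G²/5)
W(K) = -40/9 (W(K) = -4 + (-4*1)/9 = -4 + (⅑)*(-4) = -4 - 4/9 = -40/9)
(s(55) - 40848)*(W(-166) - 6308) = ((1/380 - ⅘*55 - ⅕*55²) - 40848)*(-40/9 - 6308) = ((1/380 - 44 - ⅕*3025) - 40848)*(-56812/9) = ((1/380 - 44 - 605) - 40848)*(-56812/9) = (-246619/380 - 40848)*(-56812/9) = -15768859/380*(-56812/9) = 223965104377/855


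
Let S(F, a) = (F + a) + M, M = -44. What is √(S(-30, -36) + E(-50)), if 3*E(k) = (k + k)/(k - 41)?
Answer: I*√8170890/273 ≈ 10.471*I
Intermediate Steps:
E(k) = 2*k/(3*(-41 + k)) (E(k) = ((k + k)/(k - 41))/3 = ((2*k)/(-41 + k))/3 = (2*k/(-41 + k))/3 = 2*k/(3*(-41 + k)))
S(F, a) = -44 + F + a (S(F, a) = (F + a) - 44 = -44 + F + a)
√(S(-30, -36) + E(-50)) = √((-44 - 30 - 36) + (⅔)*(-50)/(-41 - 50)) = √(-110 + (⅔)*(-50)/(-91)) = √(-110 + (⅔)*(-50)*(-1/91)) = √(-110 + 100/273) = √(-29930/273) = I*√8170890/273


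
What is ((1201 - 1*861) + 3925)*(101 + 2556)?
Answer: 11332105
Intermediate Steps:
((1201 - 1*861) + 3925)*(101 + 2556) = ((1201 - 861) + 3925)*2657 = (340 + 3925)*2657 = 4265*2657 = 11332105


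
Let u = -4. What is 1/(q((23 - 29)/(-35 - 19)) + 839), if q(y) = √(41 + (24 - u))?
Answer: 839/703852 - √69/703852 ≈ 0.0011802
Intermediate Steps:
q(y) = √69 (q(y) = √(41 + (24 - 1*(-4))) = √(41 + (24 + 4)) = √(41 + 28) = √69)
1/(q((23 - 29)/(-35 - 19)) + 839) = 1/(√69 + 839) = 1/(839 + √69)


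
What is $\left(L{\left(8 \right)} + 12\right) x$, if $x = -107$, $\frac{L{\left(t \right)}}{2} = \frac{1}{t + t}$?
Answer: $- \frac{10379}{8} \approx -1297.4$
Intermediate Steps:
$L{\left(t \right)} = \frac{1}{t}$ ($L{\left(t \right)} = \frac{2}{t + t} = \frac{2}{2 t} = 2 \frac{1}{2 t} = \frac{1}{t}$)
$\left(L{\left(8 \right)} + 12\right) x = \left(\frac{1}{8} + 12\right) \left(-107\right) = \frac{97}{8} \left(-107\right) = - \frac{10379}{8}$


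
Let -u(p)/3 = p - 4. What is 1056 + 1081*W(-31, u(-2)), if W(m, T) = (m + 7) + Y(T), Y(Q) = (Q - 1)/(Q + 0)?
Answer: -429607/18 ≈ -23867.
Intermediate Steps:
u(p) = 12 - 3*p (u(p) = -3*(p - 4) = -3*(-4 + p) = 12 - 3*p)
Y(Q) = (-1 + Q)/Q
W(m, T) = 7 + m + (-1 + T)/T (W(m, T) = (m + 7) + (-1 + T)/T = (7 + m) + (-1 + T)/T = 7 + m + (-1 + T)/T)
1056 + 1081*W(-31, u(-2)) = 1056 + 1081*(8 - 31 - 1/(12 - 3*(-2))) = 1056 + 1081*(8 - 31 - 1/(12 + 6)) = 1056 + 1081*(8 - 31 - 1/18) = 1056 + 1081*(-415/18) = 1056 - 448615/18 = -429607/18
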